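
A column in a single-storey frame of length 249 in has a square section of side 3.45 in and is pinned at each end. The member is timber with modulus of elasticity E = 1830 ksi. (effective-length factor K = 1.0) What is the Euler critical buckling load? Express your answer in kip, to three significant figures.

P_cr ≈ 3.44 kip

I = a⁴/12 = 3.45⁴/12 = 11.81 in⁴
Effective length L_e = K·L = 1 × 249 = 249.0 in
P_cr = π²EI / L_e² = π² × 1830×10³ × 11.81 / 249.0² = 3.439×10^3 lb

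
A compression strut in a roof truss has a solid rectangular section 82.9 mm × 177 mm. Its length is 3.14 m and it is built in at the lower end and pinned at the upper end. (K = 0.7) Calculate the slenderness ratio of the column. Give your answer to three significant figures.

Buckling occurs about the weak axis: I_min = h·b³/12 with b = 82.9 mm (the shorter side).
I_min = 177×82.9³/12 = 8.403×10^6 mm⁴
A = 1.467×10^4 mm²;  r_min = √(I/A) = √(8.403×10^6/1.467×10^4) = 23.93 mm
L_e = K·L = 0.7 × 3.14 m = 2.198 m = 2198.0 mm
λ = L_e / r_min = 2198.0 / 23.93 = 91.8

λ ≈ 91.8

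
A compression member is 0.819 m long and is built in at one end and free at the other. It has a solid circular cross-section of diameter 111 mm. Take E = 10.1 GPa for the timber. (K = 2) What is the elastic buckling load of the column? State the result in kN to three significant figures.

I = πd⁴/64 = π×111⁴/64 = 7.452×10^6 mm⁴
I = 7.452×10^6 mm⁴ = 7.452×10^-6 m⁴
Effective length L_e = K·L = 2 × 0.819 = 1.638 m
P_cr = π²EI / L_e² = π² × 10.1×10⁹ × 7.452×10^-6 / 1.638² = 2.769×10^5 N

P_cr ≈ 277 kN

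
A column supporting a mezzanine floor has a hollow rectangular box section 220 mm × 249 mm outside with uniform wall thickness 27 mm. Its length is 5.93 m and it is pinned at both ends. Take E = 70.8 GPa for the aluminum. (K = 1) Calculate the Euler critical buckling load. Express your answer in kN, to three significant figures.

P_cr ≈ 2910 kN

Inner dimensions: h_i = 249 − 2×27 = 195.0 mm, b_i = 220 − 2×27 = 166.0 mm
Weak-axis I_min = (h_o·b_o³ − h_i·b_i³)/12 with b_o = 220, b_i = 166.0 mm (shorter outer/inner sides).
I_min = (249×220³ − 195.0×166.0³)/12 = 1.466×10^8 mm⁴
I = 1.466×10^8 mm⁴ = 1.466×10^-4 m⁴
Effective length L_e = K·L = 1 × 5.93 = 5.930 m
P_cr = π²EI / L_e² = π² × 70.8×10⁹ × 1.466×10^-4 / 5.930² = 2.913×10^6 N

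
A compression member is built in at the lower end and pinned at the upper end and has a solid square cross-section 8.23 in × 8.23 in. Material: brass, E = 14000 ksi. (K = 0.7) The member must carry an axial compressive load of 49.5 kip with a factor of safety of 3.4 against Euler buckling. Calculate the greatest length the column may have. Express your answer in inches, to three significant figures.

I = a⁴/12 = 8.23⁴/12 = 382.3 in⁴
Required critical load P_cr = n·P = 3.4 × 49.5 = 168.3 kip = 1.683×10^5 lb
From P_cr = π²EI/(K·L)²:  L = (1/K)·√(π²EI/P_cr) = (1/0.7)·√(π²×1.40×10^7×382.3/1.683×10^5)
L = 800 in

L_max ≈ 800 in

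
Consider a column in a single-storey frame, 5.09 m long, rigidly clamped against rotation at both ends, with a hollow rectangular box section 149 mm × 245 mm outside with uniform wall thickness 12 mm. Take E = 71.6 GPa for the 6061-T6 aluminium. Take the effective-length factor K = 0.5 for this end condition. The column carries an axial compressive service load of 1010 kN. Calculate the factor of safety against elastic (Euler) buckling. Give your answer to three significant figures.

n ≈ 3.41

Inner dimensions: h_i = 245 − 2×12 = 221.0 mm, b_i = 149 − 2×12 = 125.0 mm
Weak-axis I_min = (h_o·b_o³ − h_i·b_i³)/12 with b_o = 149, b_i = 125.0 mm (shorter outer/inner sides).
I_min = (245×149³ − 221.0×125.0³)/12 = 3.157×10^7 mm⁴
I = 3.157×10^7 mm⁴ = 3.157×10^-5 m⁴
Effective length L_e = K·L = 0.5 × 5.09 = 2.545 m
P_cr = π²EI / L_e² = π² × 71.6×10⁹ × 3.157×10^-5 / 2.545² = 3.444×10^6 N
Factor of safety n = P_cr / P = 3444.1 / 1010 = 3.41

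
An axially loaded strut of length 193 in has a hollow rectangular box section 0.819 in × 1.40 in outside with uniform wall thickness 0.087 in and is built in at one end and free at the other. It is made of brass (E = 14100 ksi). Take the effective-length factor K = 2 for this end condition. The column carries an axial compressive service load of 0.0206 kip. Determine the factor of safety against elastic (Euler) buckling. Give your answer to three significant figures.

Inner dimensions: h_i = 1.40 − 2×0.087 = 1.226 in, b_i = 0.819 − 2×0.087 = 0.6450 in
Weak-axis I_min = (h_o·b_o³ − h_i·b_i³)/12 with b_o = 0.819, b_i = 0.6450 in (shorter outer/inner sides).
I_min = (1.40×0.819³ − 1.226×0.6450³)/12 = 3.668×10^-2 in⁴
Effective length L_e = K·L = 2 × 193 = 386.0 in
P_cr = π²EI / L_e² = π² × 14100×10³ × 3.668×10^-2 / 386.0² = 34.26 lb
Factor of safety n = P_cr / P = 0.034255 / 0.0206 = 1.66

n ≈ 1.66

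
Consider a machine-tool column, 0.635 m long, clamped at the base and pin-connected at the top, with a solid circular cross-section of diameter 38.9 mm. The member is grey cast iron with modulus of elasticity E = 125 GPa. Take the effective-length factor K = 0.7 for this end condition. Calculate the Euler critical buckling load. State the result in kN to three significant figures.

I = πd⁴/64 = π×38.9⁴/64 = 1.124×10^5 mm⁴
I = 1.124×10^5 mm⁴ = 1.124×10^-7 m⁴
Effective length L_e = K·L = 0.7 × 0.635 = 0.4445 m
P_cr = π²EI / L_e² = π² × 125×10⁹ × 1.124×10^-7 / 0.4445² = 7.018×10^5 N

P_cr ≈ 702 kN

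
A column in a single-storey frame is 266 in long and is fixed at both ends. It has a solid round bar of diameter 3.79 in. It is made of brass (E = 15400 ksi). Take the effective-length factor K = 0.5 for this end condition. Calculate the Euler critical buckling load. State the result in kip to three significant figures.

P_cr ≈ 87.0 kip

I = πd⁴/64 = π×3.79⁴/64 = 10.13 in⁴
Effective length L_e = K·L = 0.5 × 266 = 133.0 in
P_cr = π²EI / L_e² = π² × 15400×10³ × 10.13 / 133.0² = 8.702×10^4 lb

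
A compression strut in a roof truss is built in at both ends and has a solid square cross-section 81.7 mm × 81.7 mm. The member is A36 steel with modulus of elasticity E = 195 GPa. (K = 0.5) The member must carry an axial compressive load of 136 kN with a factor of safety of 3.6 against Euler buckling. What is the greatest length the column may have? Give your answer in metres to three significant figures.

L_max ≈ 7.64 m

I = a⁴/12 = 81.7⁴/12 = 3.713×10^6 mm⁴
I = 3.713×10^-6 m⁴
Required critical load P_cr = n·P = 3.6 × 136 = 489.6 kN = 4.896×10^5 N
From P_cr = π²EI/(K·L)²:  L = (1/K)·√(π²EI/P_cr) = (1/0.5)·√(π²×1.95×10^11×3.713×10^-6/4.896×10^5)
L = 7.64 m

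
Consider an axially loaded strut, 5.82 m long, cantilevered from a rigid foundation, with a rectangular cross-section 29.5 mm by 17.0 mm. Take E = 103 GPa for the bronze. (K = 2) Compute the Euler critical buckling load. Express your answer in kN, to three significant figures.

P_cr ≈ 0.0906 kN

Buckling occurs about the weak axis: I_min = h·b³/12 with b = 17.0 mm (the shorter side).
I_min = 29.5×17.0³/12 = 1.208×10^4 mm⁴
I = 1.208×10^4 mm⁴ = 1.208×10^-8 m⁴
Effective length L_e = K·L = 2 × 5.82 = 11.64 m
P_cr = π²EI / L_e² = π² × 103×10⁹ × 1.208×10^-8 / 11.64² = 90.62 N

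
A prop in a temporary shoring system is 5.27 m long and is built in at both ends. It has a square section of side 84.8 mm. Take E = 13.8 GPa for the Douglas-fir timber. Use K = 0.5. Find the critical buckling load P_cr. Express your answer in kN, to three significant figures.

P_cr ≈ 84.5 kN

I = a⁴/12 = 84.8⁴/12 = 4.309×10^6 mm⁴
I = 4.309×10^6 mm⁴ = 4.309×10^-6 m⁴
Effective length L_e = K·L = 0.5 × 5.27 = 2.635 m
P_cr = π²EI / L_e² = π² × 13.8×10⁹ × 4.309×10^-6 / 2.635² = 8.453×10^4 N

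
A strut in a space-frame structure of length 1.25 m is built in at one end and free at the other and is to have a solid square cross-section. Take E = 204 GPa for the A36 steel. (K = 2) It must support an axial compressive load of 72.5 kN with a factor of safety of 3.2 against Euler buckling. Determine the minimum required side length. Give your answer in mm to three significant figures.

a ≈ 54.2 mm

Required P_cr = n·P = 3.2 × 72.5 = 232.0 kN
L_e = K·L = 2 × 1.25 = 2.500 m
Required I = P_cr·L_e²/(π²E) = 2.320×10^5 × 2.500² / (π² × 2.04×10^11) = 7.202×10^-7 m⁴
I_req = 7.202×10^5 mm⁴
Solid square: I = a⁴/12  ⇒  a = (12I)^(1/4) = (12×7.202×10^5)^(1/4) = 54.2 mm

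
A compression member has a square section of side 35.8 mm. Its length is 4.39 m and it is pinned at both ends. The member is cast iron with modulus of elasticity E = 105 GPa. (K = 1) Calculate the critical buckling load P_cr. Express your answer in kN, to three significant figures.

I = a⁴/12 = 35.8⁴/12 = 1.369×10^5 mm⁴
I = 1.369×10^5 mm⁴ = 1.369×10^-7 m⁴
Effective length L_e = K·L = 1 × 4.39 = 4.390 m
P_cr = π²EI / L_e² = π² × 105×10⁹ × 1.369×10^-7 / 4.390² = 7.361×10^3 N

P_cr ≈ 7.36 kN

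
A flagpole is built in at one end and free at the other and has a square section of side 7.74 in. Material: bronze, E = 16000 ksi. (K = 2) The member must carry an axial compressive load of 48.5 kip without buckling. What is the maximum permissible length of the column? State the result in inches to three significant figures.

L_max ≈ 493 in

I = a⁴/12 = 7.74⁴/12 = 299.1 in⁴
At the buckling limit P_cr = P = 4.850×10^4 lb
From P_cr = π²EI/(K·L)²:  L = (1/K)·√(π²EI/P_cr) = (1/2)·√(π²×1.60×10^7×299.1/4.850×10^4)
L = 493 in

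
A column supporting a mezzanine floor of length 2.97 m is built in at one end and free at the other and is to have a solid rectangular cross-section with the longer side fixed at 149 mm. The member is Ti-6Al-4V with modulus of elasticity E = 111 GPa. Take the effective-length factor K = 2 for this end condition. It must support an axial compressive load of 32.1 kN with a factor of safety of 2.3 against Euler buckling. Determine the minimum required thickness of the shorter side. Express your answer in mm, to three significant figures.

Required P_cr = n·P = 2.3 × 32.1 = 73.83 kN
L_e = K·L = 2 × 2.97 = 5.940 m
Required I = P_cr·L_e²/(π²E) = 7.383×10^4 × 5.940² / (π² × 1.11×10^11) = 2.378×10^-6 m⁴
I_req = 2.378×10^6 mm⁴
Rectangle, weak axis: I_min = h·b³/12 with h = 149 mm fixed  ⇒  b = (12I/h)^(1/3) = 57.6 mm

b ≈ 57.6 mm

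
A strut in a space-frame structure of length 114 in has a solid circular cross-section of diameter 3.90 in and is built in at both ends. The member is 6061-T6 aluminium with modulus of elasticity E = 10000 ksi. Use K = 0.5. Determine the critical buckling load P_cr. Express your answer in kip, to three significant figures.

I = πd⁴/64 = π×3.90⁴/64 = 11.36 in⁴
Effective length L_e = K·L = 0.5 × 114 = 57.00 in
P_cr = π²EI / L_e² = π² × 10000×10³ × 11.36 / 57.00² = 3.450×10^5 lb

P_cr ≈ 345 kip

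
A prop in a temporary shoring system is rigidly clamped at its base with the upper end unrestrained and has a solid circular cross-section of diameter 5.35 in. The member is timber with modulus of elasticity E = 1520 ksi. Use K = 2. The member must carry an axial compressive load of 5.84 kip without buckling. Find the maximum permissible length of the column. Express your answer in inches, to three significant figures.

L_max ≈ 161 in

I = πd⁴/64 = π×5.35⁴/64 = 40.21 in⁴
At the buckling limit P_cr = P = 5.840×10^3 lb
From P_cr = π²EI/(K·L)²:  L = (1/K)·√(π²EI/P_cr) = (1/2)·√(π²×1.52×10^6×40.21/5.840×10^3)
L = 161 in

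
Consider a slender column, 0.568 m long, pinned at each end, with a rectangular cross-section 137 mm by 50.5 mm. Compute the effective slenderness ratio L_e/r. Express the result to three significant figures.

λ ≈ 39.0

For a rectangle r_min = b/√12 = 50.5/√12 = 14.58 mm
L_e = K·L = 1 × 0.568 m = 0.5680 m = 568.00 mm
λ = L_e / r_min = 568.00 / 14.58 = 39.0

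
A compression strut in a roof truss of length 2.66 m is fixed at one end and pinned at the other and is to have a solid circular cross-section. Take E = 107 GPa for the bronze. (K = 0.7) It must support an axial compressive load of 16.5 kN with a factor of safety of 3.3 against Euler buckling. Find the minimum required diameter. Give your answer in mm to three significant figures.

Required P_cr = n·P = 3.3 × 16.5 = 54.45 kN
L_e = K·L = 0.7 × 2.66 = 1.862 m
Required I = P_cr·L_e²/(π²E) = 5.445×10^4 × 1.862² / (π² × 1.07×10^11) = 1.788×10^-7 m⁴
I_req = 1.788×10^5 mm⁴
Solid circle: I = πd⁴/64  ⇒  d = (64I/π)^(1/4) = (64×1.788×10^5/π)^(1/4) = 43.7 mm

d ≈ 43.7 mm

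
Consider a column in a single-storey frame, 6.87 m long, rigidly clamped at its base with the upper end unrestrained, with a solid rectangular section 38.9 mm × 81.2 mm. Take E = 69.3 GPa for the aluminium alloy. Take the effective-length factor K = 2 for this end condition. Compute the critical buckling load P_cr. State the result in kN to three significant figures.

P_cr ≈ 1.44 kN

Buckling occurs about the weak axis: I_min = h·b³/12 with b = 38.9 mm (the shorter side).
I_min = 81.2×38.9³/12 = 3.983×10^5 mm⁴
I = 3.983×10^5 mm⁴ = 3.983×10^-7 m⁴
Effective length L_e = K·L = 2 × 6.87 = 13.74 m
P_cr = π²EI / L_e² = π² × 69.3×10⁹ × 3.983×10^-7 / 13.74² = 1.443×10^3 N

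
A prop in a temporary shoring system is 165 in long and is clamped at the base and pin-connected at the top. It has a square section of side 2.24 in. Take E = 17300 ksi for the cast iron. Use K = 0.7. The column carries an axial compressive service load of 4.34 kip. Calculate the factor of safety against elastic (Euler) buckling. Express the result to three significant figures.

n ≈ 6.19

I = a⁴/12 = 2.24⁴/12 = 2.098 in⁴
Effective length L_e = K·L = 0.7 × 165 = 115.5 in
P_cr = π²EI / L_e² = π² × 17300×10³ × 2.098 / 115.5² = 2.685×10^4 lb
Factor of safety n = P_cr / P = 26.853 / 4.34 = 6.19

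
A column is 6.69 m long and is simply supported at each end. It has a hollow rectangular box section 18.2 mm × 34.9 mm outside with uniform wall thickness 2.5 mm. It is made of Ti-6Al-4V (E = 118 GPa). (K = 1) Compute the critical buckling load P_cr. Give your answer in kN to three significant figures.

Inner dimensions: h_i = 34.9 − 2×2.5 = 29.90 mm, b_i = 18.2 − 2×2.5 = 13.20 mm
Weak-axis I_min = (h_o·b_o³ − h_i·b_i³)/12 with b_o = 18.2, b_i = 13.20 mm (shorter outer/inner sides).
I_min = (34.9×18.2³ − 29.90×13.20³)/12 = 1.180×10^4 mm⁴
I = 1.180×10^4 mm⁴ = 1.180×10^-8 m⁴
Effective length L_e = K·L = 1 × 6.69 = 6.690 m
P_cr = π²EI / L_e² = π² × 118×10⁹ × 1.180×10^-8 / 6.690² = 307.1 N

P_cr ≈ 0.307 kN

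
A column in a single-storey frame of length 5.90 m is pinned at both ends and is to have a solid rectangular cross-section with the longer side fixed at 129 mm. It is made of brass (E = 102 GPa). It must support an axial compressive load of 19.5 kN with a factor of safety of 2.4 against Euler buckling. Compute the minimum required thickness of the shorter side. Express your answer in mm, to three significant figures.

Required P_cr = n·P = 2.4 × 19.5 = 46.80 kN
L_e = K·L = 1 × 5.90 = 5.900 m
Required I = P_cr·L_e²/(π²E) = 4.680×10^4 × 5.900² / (π² × 1.02×10^11) = 1.618×10^-6 m⁴
I_req = 1.618×10^6 mm⁴
Rectangle, weak axis: I_min = h·b³/12 with h = 129 mm fixed  ⇒  b = (12I/h)^(1/3) = 53.2 mm

b ≈ 53.2 mm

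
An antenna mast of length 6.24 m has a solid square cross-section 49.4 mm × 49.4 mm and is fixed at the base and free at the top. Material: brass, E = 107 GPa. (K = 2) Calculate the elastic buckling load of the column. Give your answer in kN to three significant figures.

P_cr ≈ 3.36 kN

I = a⁴/12 = 49.4⁴/12 = 4.963×10^5 mm⁴
I = 4.963×10^5 mm⁴ = 4.963×10^-7 m⁴
Effective length L_e = K·L = 2 × 6.24 = 12.48 m
P_cr = π²EI / L_e² = π² × 107×10⁹ × 4.963×10^-7 / 12.48² = 3.365×10^3 N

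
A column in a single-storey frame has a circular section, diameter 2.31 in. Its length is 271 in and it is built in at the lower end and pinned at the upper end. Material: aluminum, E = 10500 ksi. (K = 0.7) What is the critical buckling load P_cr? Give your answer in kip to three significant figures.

P_cr ≈ 4.03 kip

I = πd⁴/64 = π×2.31⁴/64 = 1.398 in⁴
Effective length L_e = K·L = 0.7 × 271 = 189.7 in
P_cr = π²EI / L_e² = π² × 10500×10³ × 1.398 / 189.7² = 4.025×10^3 lb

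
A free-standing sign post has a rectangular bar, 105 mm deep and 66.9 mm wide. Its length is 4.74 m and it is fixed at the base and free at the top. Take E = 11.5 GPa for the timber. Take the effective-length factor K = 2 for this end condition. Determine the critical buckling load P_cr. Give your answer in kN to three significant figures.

Buckling occurs about the weak axis: I_min = h·b³/12 with b = 66.9 mm (the shorter side).
I_min = 105×66.9³/12 = 2.620×10^6 mm⁴
I = 2.620×10^6 mm⁴ = 2.620×10^-6 m⁴
Effective length L_e = K·L = 2 × 4.74 = 9.480 m
P_cr = π²EI / L_e² = π² × 11.5×10⁹ × 2.620×10^-6 / 9.480² = 3.309×10^3 N

P_cr ≈ 3.31 kN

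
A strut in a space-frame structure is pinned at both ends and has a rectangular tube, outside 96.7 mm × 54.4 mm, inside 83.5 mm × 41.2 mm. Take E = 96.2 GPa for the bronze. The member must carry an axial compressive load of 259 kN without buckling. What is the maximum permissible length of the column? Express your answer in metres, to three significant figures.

Weak-axis I_min = (h_o·b_o³ − h_i·b_i³)/12 with b_o = 54.4, b_i = 41.20 mm (shorter outer/inner sides).
I_min = (96.7×54.4³ − 83.50×41.20³)/12 = 8.107×10^5 mm⁴
I = 8.107×10^-7 m⁴
At the buckling limit P_cr = P = 2.590×10^5 N
From P_cr = π²EI/(K·L)²:  L = (1/K)·√(π²EI/P_cr) = (1/1)·√(π²×9.62×10^10×8.107×10^-7/2.590×10^5)
L = 1.72 m

L_max ≈ 1.72 m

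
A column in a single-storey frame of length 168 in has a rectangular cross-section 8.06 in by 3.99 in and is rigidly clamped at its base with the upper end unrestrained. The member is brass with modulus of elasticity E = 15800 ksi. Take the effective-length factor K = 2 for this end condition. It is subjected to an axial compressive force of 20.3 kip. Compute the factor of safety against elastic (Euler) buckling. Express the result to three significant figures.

n ≈ 2.90

Buckling occurs about the weak axis: I_min = h·b³/12 with b = 3.99 in (the shorter side).
I_min = 8.06×3.99³/12 = 42.67 in⁴
Effective length L_e = K·L = 2 × 168 = 336.0 in
P_cr = π²EI / L_e² = π² × 15800×10³ × 42.67 / 336.0² = 5.893×10^4 lb
Factor of safety n = P_cr / P = 58.932 / 20.3 = 2.90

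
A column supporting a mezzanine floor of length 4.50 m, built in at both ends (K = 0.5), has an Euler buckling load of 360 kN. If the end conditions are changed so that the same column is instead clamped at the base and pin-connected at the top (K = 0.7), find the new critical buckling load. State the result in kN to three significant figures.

P_cr ∝ 1/K², so P_cr,new = P_cr,old × (K_old/K_new)² = 360 × (0.5/0.7)²
= 360 × 0.5102 = 184 kN

P_cr ≈ 184 kN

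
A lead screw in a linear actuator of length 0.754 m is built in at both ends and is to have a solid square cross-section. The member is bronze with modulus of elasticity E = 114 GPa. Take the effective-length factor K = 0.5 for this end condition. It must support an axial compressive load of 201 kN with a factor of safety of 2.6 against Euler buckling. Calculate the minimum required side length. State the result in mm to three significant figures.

Required P_cr = n·P = 2.6 × 201 = 522.6 kN
L_e = K·L = 0.5 × 0.754 = 0.3770 m
Required I = P_cr·L_e²/(π²E) = 5.226×10^5 × 0.3770² / (π² × 1.14×10^11) = 6.602×10^-8 m⁴
I_req = 6.602×10^4 mm⁴
Solid square: I = a⁴/12  ⇒  a = (12I)^(1/4) = (12×6.602×10^4)^(1/4) = 29.8 mm

a ≈ 29.8 mm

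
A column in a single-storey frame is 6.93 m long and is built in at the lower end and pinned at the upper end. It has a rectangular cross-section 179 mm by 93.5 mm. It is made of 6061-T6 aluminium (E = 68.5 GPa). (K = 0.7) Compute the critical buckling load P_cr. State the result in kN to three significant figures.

Buckling occurs about the weak axis: I_min = h·b³/12 with b = 93.5 mm (the shorter side).
I_min = 179×93.5³/12 = 1.219×10^7 mm⁴
I = 1.219×10^7 mm⁴ = 1.219×10^-5 m⁴
Effective length L_e = K·L = 0.7 × 6.93 = 4.851 m
P_cr = π²EI / L_e² = π² × 68.5×10⁹ × 1.219×10^-5 / 4.851² = 3.503×10^5 N

P_cr ≈ 350 kN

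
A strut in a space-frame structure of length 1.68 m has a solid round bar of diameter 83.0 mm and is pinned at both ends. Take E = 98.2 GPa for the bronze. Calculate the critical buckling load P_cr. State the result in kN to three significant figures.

I = πd⁴/64 = π×83.0⁴/64 = 2.330×10^6 mm⁴
I = 2.330×10^6 mm⁴ = 2.330×10^-6 m⁴
Effective length L_e = K·L = 1 × 1.68 = 1.680 m
P_cr = π²EI / L_e² = π² × 98.2×10⁹ × 2.330×10^-6 / 1.680² = 8.000×10^5 N

P_cr ≈ 800 kN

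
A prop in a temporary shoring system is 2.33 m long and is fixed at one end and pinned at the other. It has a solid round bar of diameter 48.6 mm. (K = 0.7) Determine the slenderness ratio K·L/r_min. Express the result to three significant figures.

λ ≈ 134

I = πd⁴/64 = π×48.6⁴/64 = 2.739×10^5 mm⁴
A = 1.855×10^3 mm²;  r_min = √(I/A) = √(2.739×10^5/1.855×10^3) = 12.15 mm
L_e = K·L = 0.7 × 2.33 m = 1.631 m = 1631.0 mm
λ = L_e / r_min = 1631.0 / 12.15 = 134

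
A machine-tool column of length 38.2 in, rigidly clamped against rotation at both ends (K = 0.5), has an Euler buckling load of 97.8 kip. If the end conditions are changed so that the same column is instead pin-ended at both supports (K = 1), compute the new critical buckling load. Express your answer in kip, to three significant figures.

P_cr ≈ 24.4 kip

P_cr ∝ 1/K², so P_cr,new = P_cr,old × (K_old/K_new)² = 97.8 × (0.5/1)²
= 97.8 × 0.2500 = 24.4 kip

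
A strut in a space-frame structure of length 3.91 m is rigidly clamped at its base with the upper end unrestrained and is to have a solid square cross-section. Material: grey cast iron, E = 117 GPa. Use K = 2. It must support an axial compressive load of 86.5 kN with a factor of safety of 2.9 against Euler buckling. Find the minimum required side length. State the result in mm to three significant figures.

a ≈ 112 mm

Required P_cr = n·P = 2.9 × 86.5 = 250.8 kN
L_e = K·L = 2 × 3.91 = 7.820 m
Required I = P_cr·L_e²/(π²E) = 2.509×10^5 × 7.820² / (π² × 1.17×10^11) = 1.328×10^-5 m⁴
I_req = 1.328×10^7 mm⁴
Solid square: I = a⁴/12  ⇒  a = (12I)^(1/4) = (12×1.328×10^7)^(1/4) = 112 mm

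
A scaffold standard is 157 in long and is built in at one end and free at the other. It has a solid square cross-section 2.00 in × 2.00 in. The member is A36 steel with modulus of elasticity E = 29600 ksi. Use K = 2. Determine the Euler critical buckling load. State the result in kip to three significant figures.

P_cr ≈ 3.95 kip

I = a⁴/12 = 2.00⁴/12 = 1.333 in⁴
Effective length L_e = K·L = 2 × 157 = 314.0 in
P_cr = π²EI / L_e² = π² × 29600×10³ × 1.333 / 314.0² = 3.951×10^3 lb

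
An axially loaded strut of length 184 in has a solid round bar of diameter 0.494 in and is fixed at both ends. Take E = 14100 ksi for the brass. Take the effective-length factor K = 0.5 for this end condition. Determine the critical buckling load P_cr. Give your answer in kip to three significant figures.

P_cr ≈ 0.0481 kip

I = πd⁴/64 = π×0.494⁴/64 = 2.923×10^-3 in⁴
Effective length L_e = K·L = 0.5 × 184 = 92.00 in
P_cr = π²EI / L_e² = π² × 14100×10³ × 2.923×10^-3 / 92.00² = 48.06 lb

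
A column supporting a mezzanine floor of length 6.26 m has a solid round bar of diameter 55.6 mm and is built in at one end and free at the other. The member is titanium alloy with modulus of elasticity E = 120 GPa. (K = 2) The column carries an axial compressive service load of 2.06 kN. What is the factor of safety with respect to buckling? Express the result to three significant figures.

n ≈ 1.72

I = πd⁴/64 = π×55.6⁴/64 = 4.691×10^5 mm⁴
I = 4.691×10^5 mm⁴ = 4.691×10^-7 m⁴
Effective length L_e = K·L = 2 × 6.26 = 12.52 m
P_cr = π²EI / L_e² = π² × 120×10⁹ × 4.691×10^-7 / 12.52² = 3.544×10^3 N
Factor of safety n = P_cr / P = 3.5444 / 2.06 = 1.72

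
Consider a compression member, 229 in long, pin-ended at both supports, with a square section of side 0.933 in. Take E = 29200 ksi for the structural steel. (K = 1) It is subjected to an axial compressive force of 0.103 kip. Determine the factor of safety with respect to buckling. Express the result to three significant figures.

n ≈ 3.37

I = a⁴/12 = 0.933⁴/12 = 6.315×10^-2 in⁴
Effective length L_e = K·L = 1 × 229 = 229.0 in
P_cr = π²EI / L_e² = π² × 29200×10³ × 6.315×10^-2 / 229.0² = 347.0 lb
Factor of safety n = P_cr / P = 0.34702 / 0.103 = 3.37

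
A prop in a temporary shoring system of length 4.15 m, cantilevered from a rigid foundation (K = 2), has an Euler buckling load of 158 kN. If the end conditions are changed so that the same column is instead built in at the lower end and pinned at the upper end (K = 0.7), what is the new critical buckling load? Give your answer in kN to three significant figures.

P_cr ∝ 1/K², so P_cr,new = P_cr,old × (K_old/K_new)² = 158 × (2/0.7)²
= 158 × 8.163 = 1290 kN

P_cr ≈ 1290 kN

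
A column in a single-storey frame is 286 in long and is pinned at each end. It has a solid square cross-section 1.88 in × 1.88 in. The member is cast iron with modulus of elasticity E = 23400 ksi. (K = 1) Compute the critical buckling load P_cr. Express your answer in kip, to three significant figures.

P_cr ≈ 2.94 kip

I = a⁴/12 = 1.88⁴/12 = 1.041 in⁴
Effective length L_e = K·L = 1 × 286 = 286.0 in
P_cr = π²EI / L_e² = π² × 23400×10³ × 1.041 / 286.0² = 2.939×10^3 lb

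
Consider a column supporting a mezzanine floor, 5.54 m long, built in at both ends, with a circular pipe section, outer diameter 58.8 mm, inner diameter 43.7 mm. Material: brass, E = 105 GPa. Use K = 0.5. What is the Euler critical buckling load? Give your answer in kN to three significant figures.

P_cr ≈ 55.1 kN

d_o = 58.8 mm, d_i = 43.7 mm
I = π(d_o⁴ − d_i⁴)/64 = π(58.8⁴ − 43.70⁴)/64 = 4.078×10^5 mm⁴
I = 4.078×10^5 mm⁴ = 4.078×10^-7 m⁴
Effective length L_e = K·L = 0.5 × 5.54 = 2.770 m
P_cr = π²EI / L_e² = π² × 105×10⁹ × 4.078×10^-7 / 2.770² = 5.507×10^4 N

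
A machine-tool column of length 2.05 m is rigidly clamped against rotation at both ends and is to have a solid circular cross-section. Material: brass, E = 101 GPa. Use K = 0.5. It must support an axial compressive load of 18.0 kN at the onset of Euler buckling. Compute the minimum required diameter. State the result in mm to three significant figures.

L_e = K·L = 0.5 × 2.05 = 1.025 m
Required I = P_cr·L_e²/(π²E) = 1.800×10^4 × 1.025² / (π² × 1.01×10^11) = 1.897×10^-8 m⁴
I_req = 1.897×10^4 mm⁴
Solid circle: I = πd⁴/64  ⇒  d = (64I/π)^(1/4) = (64×1.897×10^4/π)^(1/4) = 24.9 mm

d ≈ 24.9 mm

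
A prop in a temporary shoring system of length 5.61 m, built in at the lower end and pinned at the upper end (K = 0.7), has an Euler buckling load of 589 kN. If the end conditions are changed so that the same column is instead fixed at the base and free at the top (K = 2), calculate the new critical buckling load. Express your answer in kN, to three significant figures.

P_cr ≈ 72.2 kN

P_cr ∝ 1/K², so P_cr,new = P_cr,old × (K_old/K_new)² = 589 × (0.7/2)²
= 589 × 0.1225 = 72.2 kN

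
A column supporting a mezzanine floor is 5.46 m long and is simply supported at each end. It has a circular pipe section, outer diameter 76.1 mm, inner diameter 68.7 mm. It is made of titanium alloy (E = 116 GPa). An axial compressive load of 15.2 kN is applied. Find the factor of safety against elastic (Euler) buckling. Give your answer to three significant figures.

d_o = 76.1 mm, d_i = 68.7 mm
I = π(d_o⁴ − d_i⁴)/64 = π(76.1⁴ − 68.70⁴)/64 = 5.529×10^5 mm⁴
I = 5.529×10^5 mm⁴ = 5.529×10^-7 m⁴
Effective length L_e = K·L = 1 × 5.46 = 5.460 m
P_cr = π²EI / L_e² = π² × 116×10⁹ × 5.529×10^-7 / 5.460² = 2.123×10^4 N
Factor of safety n = P_cr / P = 21.232 / 15.2 = 1.40

n ≈ 1.40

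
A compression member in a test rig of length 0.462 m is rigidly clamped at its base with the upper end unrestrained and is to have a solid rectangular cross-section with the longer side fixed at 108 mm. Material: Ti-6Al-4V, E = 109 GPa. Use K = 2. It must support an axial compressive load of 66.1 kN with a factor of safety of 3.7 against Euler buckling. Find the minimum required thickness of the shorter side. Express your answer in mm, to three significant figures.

b ≈ 27.8 mm

Required P_cr = n·P = 3.7 × 66.1 = 244.6 kN
L_e = K·L = 2 × 0.462 = 0.9240 m
Required I = P_cr·L_e²/(π²E) = 2.446×10^5 × 0.9240² / (π² × 1.09×10^11) = 1.941×10^-7 m⁴
I_req = 1.941×10^5 mm⁴
Rectangle, weak axis: I_min = h·b³/12 with h = 108 mm fixed  ⇒  b = (12I/h)^(1/3) = 27.8 mm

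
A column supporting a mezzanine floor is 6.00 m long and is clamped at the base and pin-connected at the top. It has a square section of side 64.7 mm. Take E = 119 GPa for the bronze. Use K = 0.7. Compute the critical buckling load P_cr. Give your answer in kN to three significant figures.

P_cr ≈ 97.2 kN

I = a⁴/12 = 64.7⁴/12 = 1.460×10^6 mm⁴
I = 1.460×10^6 mm⁴ = 1.460×10^-6 m⁴
Effective length L_e = K·L = 0.7 × 6.00 = 4.200 m
P_cr = π²EI / L_e² = π² × 119×10⁹ × 1.460×10^-6 / 4.200² = 9.723×10^4 N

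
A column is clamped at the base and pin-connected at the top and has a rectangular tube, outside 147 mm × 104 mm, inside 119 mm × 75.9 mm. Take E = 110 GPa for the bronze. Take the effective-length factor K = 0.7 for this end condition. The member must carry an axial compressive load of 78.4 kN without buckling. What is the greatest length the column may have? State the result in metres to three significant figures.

L_max ≈ 16.3 m

Weak-axis I_min = (h_o·b_o³ − h_i·b_i³)/12 with b_o = 104, b_i = 75.90 mm (shorter outer/inner sides).
I_min = (147×104³ − 119.0×75.90³)/12 = 9.444×10^6 mm⁴
I = 9.444×10^-6 m⁴
At the buckling limit P_cr = P = 7.840×10^4 N
From P_cr = π²EI/(K·L)²:  L = (1/K)·√(π²EI/P_cr) = (1/0.7)·√(π²×1.10×10^11×9.444×10^-6/7.840×10^4)
L = 16.3 m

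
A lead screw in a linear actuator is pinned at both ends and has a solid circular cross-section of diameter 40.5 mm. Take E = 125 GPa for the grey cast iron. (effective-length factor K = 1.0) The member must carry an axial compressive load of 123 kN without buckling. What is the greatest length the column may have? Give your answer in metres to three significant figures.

L_max ≈ 1.15 m

I = πd⁴/64 = π×40.5⁴/64 = 1.321×10^5 mm⁴
I = 1.321×10^-7 m⁴
At the buckling limit P_cr = P = 1.230×10^5 N
From P_cr = π²EI/(K·L)²:  L = (1/K)·√(π²EI/P_cr) = (1/1)·√(π²×1.25×10^11×1.321×10^-7/1.230×10^5)
L = 1.15 m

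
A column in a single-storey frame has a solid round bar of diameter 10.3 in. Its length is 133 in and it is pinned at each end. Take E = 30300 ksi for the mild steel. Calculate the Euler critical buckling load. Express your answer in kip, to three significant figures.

P_cr ≈ 9340 kip

I = πd⁴/64 = π×10.3⁴/64 = 552.5 in⁴
Effective length L_e = K·L = 1 × 133 = 133.0 in
P_cr = π²EI / L_e² = π² × 30300×10³ × 552.5 / 133.0² = 9.340×10^6 lb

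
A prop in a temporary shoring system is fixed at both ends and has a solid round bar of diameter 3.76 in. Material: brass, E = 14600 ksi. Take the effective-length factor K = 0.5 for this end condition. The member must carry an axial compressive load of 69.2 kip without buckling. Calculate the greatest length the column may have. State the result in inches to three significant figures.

I = πd⁴/64 = π×3.76⁴/64 = 9.811 in⁴
At the buckling limit P_cr = P = 6.920×10^4 lb
From P_cr = π²EI/(K·L)²:  L = (1/K)·√(π²EI/P_cr) = (1/0.5)·√(π²×1.46×10^7×9.811/6.920×10^4)
L = 286 in

L_max ≈ 286 in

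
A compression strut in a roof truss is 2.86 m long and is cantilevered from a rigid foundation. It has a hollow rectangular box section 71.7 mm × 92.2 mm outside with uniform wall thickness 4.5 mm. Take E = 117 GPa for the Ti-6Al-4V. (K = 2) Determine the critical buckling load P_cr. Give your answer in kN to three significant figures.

P_cr ≈ 39.6 kN

Inner dimensions: h_i = 92.2 − 2×4.5 = 83.20 mm, b_i = 71.7 − 2×4.5 = 62.70 mm
Weak-axis I_min = (h_o·b_o³ − h_i·b_i³)/12 with b_o = 71.7, b_i = 62.70 mm (shorter outer/inner sides).
I_min = (92.2×71.7³ − 83.20×62.70³)/12 = 1.123×10^6 mm⁴
I = 1.123×10^6 mm⁴ = 1.123×10^-6 m⁴
Effective length L_e = K·L = 2 × 2.86 = 5.720 m
P_cr = π²EI / L_e² = π² × 117×10⁹ × 1.123×10^-6 / 5.720² = 3.964×10^4 N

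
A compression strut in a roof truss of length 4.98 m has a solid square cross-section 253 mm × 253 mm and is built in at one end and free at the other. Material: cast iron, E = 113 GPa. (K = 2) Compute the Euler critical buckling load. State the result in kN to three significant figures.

I = a⁴/12 = 253⁴/12 = 3.414×10^8 mm⁴
I = 3.414×10^8 mm⁴ = 3.414×10^-4 m⁴
Effective length L_e = K·L = 2 × 4.98 = 9.960 m
P_cr = π²EI / L_e² = π² × 113×10⁹ × 3.414×10^-4 / 9.960² = 3.838×10^6 N

P_cr ≈ 3840 kN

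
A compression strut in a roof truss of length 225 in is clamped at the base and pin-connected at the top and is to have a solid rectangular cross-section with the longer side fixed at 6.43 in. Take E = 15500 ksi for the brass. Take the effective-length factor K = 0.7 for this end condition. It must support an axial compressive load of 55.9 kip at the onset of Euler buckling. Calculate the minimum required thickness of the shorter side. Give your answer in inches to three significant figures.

L_e = K·L = 0.7 × 225 = 157.5 in
Required I = P_cr·L_e²/(π²E) = 5.590×10^4 × 157.5² / (π² × 1.55×10^7) = 9.064 in⁴
Rectangle, weak axis: I_min = h·b³/12 with h = 6.43 in fixed  ⇒  b = (12I/h)^(1/3) = 2.57 in

b ≈ 2.57 in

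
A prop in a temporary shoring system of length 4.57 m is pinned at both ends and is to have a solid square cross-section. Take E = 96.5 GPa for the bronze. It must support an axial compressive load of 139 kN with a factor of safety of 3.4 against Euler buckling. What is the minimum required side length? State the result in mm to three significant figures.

Required P_cr = n·P = 3.4 × 139 = 472.6 kN
L_e = K·L = 1 × 4.57 = 4.570 m
Required I = P_cr·L_e²/(π²E) = 4.726×10^5 × 4.570² / (π² × 9.65×10^10) = 1.036×10^-5 m⁴
I_req = 1.036×10^7 mm⁴
Solid square: I = a⁴/12  ⇒  a = (12I)^(1/4) = (12×1.036×10^7)^(1/4) = 106 mm

a ≈ 106 mm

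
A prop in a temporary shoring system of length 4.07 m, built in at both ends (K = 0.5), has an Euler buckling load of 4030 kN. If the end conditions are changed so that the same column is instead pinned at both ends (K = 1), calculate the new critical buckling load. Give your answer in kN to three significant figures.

P_cr ≈ 1010 kN

P_cr ∝ 1/K², so P_cr,new = P_cr,old × (K_old/K_new)² = 4030 × (0.5/1)²
= 4030 × 0.2500 = 1010 kN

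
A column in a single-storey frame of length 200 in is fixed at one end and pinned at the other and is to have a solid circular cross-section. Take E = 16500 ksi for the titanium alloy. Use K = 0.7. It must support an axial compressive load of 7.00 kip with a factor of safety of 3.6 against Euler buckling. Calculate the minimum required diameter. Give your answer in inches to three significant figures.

Required P_cr = n·P = 3.6 × 7.00 = 25.20 kip
L_e = K·L = 0.7 × 200 = 140.0 in
Required I = P_cr·L_e²/(π²E) = 2.520×10^4 × 140.0² / (π² × 1.65×10^7) = 3.033 in⁴
Solid circle: I = πd⁴/64  ⇒  d = (64I/π)^(1/4) = (64×3.033/π)^(1/4) = 2.80 in

d ≈ 2.80 in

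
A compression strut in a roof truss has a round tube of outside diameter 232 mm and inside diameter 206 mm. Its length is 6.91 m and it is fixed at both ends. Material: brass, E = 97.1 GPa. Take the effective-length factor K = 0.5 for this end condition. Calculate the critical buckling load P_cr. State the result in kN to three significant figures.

d_o = 232 mm, d_i = 206 mm
I = π(d_o⁴ − d_i⁴)/64 = π(232⁴ − 206.0⁴)/64 = 5.381×10^7 mm⁴
I = 5.381×10^7 mm⁴ = 5.381×10^-5 m⁴
Effective length L_e = K·L = 0.5 × 6.91 = 3.455 m
P_cr = π²EI / L_e² = π² × 97.1×10⁹ × 5.381×10^-5 / 3.455² = 4.320×10^6 N

P_cr ≈ 4320 kN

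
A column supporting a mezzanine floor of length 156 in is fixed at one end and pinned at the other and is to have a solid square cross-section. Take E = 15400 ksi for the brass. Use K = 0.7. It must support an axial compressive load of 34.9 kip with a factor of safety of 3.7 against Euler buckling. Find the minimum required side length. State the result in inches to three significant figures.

a ≈ 3.32 in

Required P_cr = n·P = 3.7 × 34.9 = 129.1 kip
L_e = K·L = 0.7 × 156 = 109.2 in
Required I = P_cr·L_e²/(π²E) = 1.291×10^5 × 109.2² / (π² × 1.54×10^7) = 10.13 in⁴
Solid square: I = a⁴/12  ⇒  a = (12I)^(1/4) = (12×10.13)^(1/4) = 3.32 in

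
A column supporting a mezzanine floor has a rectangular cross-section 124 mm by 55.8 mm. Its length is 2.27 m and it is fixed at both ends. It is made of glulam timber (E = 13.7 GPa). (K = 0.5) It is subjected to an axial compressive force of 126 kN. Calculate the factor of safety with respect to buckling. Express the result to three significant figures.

n ≈ 1.50

Buckling occurs about the weak axis: I_min = h·b³/12 with b = 55.8 mm (the shorter side).
I_min = 124×55.8³/12 = 1.795×10^6 mm⁴
I = 1.795×10^6 mm⁴ = 1.795×10^-6 m⁴
Effective length L_e = K·L = 0.5 × 2.27 = 1.135 m
P_cr = π²EI / L_e² = π² × 13.7×10⁹ × 1.795×10^-6 / 1.135² = 1.884×10^5 N
Factor of safety n = P_cr / P = 188.44 / 126 = 1.50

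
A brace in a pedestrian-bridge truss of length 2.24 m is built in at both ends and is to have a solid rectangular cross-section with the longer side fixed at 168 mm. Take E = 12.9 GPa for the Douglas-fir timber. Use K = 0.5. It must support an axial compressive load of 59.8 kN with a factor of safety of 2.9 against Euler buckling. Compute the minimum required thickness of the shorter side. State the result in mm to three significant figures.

Required P_cr = n·P = 2.9 × 59.8 = 173.4 kN
L_e = K·L = 0.5 × 2.24 = 1.120 m
Required I = P_cr·L_e²/(π²E) = 1.734×10^5 × 1.120² / (π² × 1.29×10^10) = 1.709×10^-6 m⁴
I_req = 1.709×10^6 mm⁴
Rectangle, weak axis: I_min = h·b³/12 with h = 168 mm fixed  ⇒  b = (12I/h)^(1/3) = 49.6 mm

b ≈ 49.6 mm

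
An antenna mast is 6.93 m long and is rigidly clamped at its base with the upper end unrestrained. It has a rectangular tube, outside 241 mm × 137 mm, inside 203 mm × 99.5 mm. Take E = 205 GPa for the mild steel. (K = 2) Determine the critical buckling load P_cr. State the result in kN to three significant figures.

P_cr ≈ 368 kN

Weak-axis I_min = (h_o·b_o³ − h_i·b_i³)/12 with b_o = 137, b_i = 99.50 mm (shorter outer/inner sides).
I_min = (241×137³ − 203.0×99.50³)/12 = 3.498×10^7 mm⁴
I = 3.498×10^7 mm⁴ = 3.498×10^-5 m⁴
Effective length L_e = K·L = 2 × 6.93 = 13.86 m
P_cr = π²EI / L_e² = π² × 205×10⁹ × 3.498×10^-5 / 13.86² = 3.684×10^5 N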